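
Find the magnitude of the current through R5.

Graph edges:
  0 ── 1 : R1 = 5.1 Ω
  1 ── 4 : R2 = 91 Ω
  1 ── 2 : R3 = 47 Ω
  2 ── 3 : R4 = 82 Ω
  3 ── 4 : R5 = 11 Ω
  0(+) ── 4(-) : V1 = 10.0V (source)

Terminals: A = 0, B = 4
Nodal analysis, taking node 4 as the 0 V reference.
Source V1 fixes V_0 = 10 V.
KCL at each unknown node (sum of currents leaving = 0; resistances in Ω):
  Node 1: (V_1 - 10)/5.1 + (V_1 - 0)/91 + (V_1 - V_2)/47 = 0
  Node 2: (V_2 - V_1)/47 + (V_2 - V_3)/82 = 0
  Node 3: (V_3 - V_2)/82 + (V_3 - 0)/11 = 0
Collecting terms (coefficients in siemens):
  0.2283·V_1 - 0.02128·V_2 = 1.961
  0.03347·V_2 - 0.02128·V_1 - 0.0122·V_3 = 0
  0.1031·V_3 - 0.0122·V_2 = 0
Solving these 3 simultaneous equations (Gaussian elimination) gives:
  V_1 = 9.154 V, V_2 = 6.081 V, V_3 = 0.7192 V
I_R5 = (V_3 - V_4)/R5 = (0.7192 - 0)/11 = 0.06538 A
|I_R5| = 0.06538 A

Final answer: |I_R5| = 0.06538 A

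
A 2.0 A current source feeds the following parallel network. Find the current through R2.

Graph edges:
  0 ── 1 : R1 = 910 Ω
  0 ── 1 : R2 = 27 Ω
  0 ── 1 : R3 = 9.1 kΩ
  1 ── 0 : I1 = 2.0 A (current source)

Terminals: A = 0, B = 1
All resistors sit directly between nodes 0 and 1, so they are in parallel and share one voltage V; the full source current 2 A splits among them.
1/R_par = 1/910 + 1/27 + 1/9100 = 0.03825 S  =>  R_par = 26.15 Ω
V = I × R_par = 2 × 26.15 = 52.29 V
I_R2 = V/R2 = 52.29/27 = 1.937 A

Final answer: 1.937 A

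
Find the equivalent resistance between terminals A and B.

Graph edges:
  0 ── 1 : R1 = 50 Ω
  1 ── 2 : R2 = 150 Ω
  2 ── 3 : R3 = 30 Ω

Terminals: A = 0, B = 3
Reduce the network between node 0 (A) and node 3 (B) by series/parallel combination:
  Rs1 = R1 + R2 (series, joined only at node 1) = 50 + 150 = 200 Ω
  Rs2 = R3 + Rs1 (series, joined only at node 2) = 30 + 200 = 230 Ω
R_eq = 230 Ω

Final answer: 230 Ω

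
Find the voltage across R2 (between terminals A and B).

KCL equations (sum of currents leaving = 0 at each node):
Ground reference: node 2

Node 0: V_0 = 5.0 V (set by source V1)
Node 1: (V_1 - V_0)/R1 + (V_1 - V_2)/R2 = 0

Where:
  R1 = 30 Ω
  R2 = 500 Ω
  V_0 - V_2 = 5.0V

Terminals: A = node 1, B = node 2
R1 and R2 are in series across V1 (node 0 → node 1 → node 2), and the output A–B is taken across R2, so this is a voltage divider.
Series current: I = V1/(R1 + R2) = 5/(30 + 500) = 5/530 = 0.009434 A
V_R2 = I × R2 = V1 × R2/(R1 + R2) = 5 × 500/530 = 4.717 V

Final answer: 4.717 V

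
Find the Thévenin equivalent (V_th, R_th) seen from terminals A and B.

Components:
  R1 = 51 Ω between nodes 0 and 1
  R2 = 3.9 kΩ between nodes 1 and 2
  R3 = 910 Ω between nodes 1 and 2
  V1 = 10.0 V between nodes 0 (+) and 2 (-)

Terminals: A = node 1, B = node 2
Step 1 — V_th is the open-circuit voltage V_A - V_B (nothing connected across the terminals).
Nodal analysis, taking node 2 as the 0 V reference.
Source V1 fixes V_0 = 10 V.
KCL at each unknown node (sum of currents leaving = 0; resistances in Ω):
  Node 1: (V_1 - 10)/51 + (V_1 - 0)/3900 + (V_1 - 0)/910 = 0
Collecting terms: 0.02096 × V_1 = 0.1961  =>  V_1 = 9.353 V
V_th = V_1 - V_2 = 9.353 - 0 = 9.353 V
Step 2 — R_th: zero the source — replace V1 by a short circuit (node 2 merges into node 0) — and find the resistance seen between A (node 1) and B (node 0).
Reduce the network between node 1 (A) and node 0 (B) by series/parallel combination:
  Rp1 = R1 ‖ R2 ‖ R3 (parallel, all between nodes 0 and 1) = 1/(1/51 + 1/3900 + 1/910) = 47.7 Ω
R_th = 47.7 Ω

Final answer: V_th = 9.353 V, R_th = 47.7 Ω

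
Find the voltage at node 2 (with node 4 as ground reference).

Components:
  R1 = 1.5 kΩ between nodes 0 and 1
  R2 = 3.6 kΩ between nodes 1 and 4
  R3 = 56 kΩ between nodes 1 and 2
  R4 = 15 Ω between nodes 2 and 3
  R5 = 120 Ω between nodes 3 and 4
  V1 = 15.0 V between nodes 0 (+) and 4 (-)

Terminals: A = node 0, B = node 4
Nodal analysis, taking node 4 as the 0 V reference.
Source V1 fixes V_0 = 15 V.
KCL at each unknown node (sum of currents leaving = 0; resistances in Ω):
  Node 1: (V_1 - 15)/1500 + (V_1 - 0)/3600 + (V_1 - V_2)/56000 = 0
  Node 2: (V_2 - V_1)/56000 + (V_2 - V_3)/15 = 0
  Node 3: (V_3 - V_2)/15 + (V_3 - 0)/120 = 0
Collecting terms (coefficients in siemens):
  0.0009623·V_1 - 0.00001786·V_2 = 0.01
  0.06668·V_2 - 0.00001786·V_1 - 0.06667·V_3 = 0
  0.075·V_3 - 0.06667·V_2 = 0
Solving these 3 simultaneous equations (Gaussian elimination) gives:
  V_1 = 10.39 V, V_2 = 0.02499 V, V_3 = 0.02222 V
The requested potential is V_2 = 0.02499 V.

Final answer: V_2 = 0.02499 V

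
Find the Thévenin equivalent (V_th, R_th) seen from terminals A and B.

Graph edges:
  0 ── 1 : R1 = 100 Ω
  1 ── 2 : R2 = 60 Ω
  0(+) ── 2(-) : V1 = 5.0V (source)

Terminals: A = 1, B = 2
Step 1 — V_th is the open-circuit voltage V_A - V_B (nothing connected across the terminals).
Nodal analysis, taking node 2 as the 0 V reference.
Source V1 fixes V_0 = 5 V.
KCL at each unknown node (sum of currents leaving = 0; resistances in Ω):
  Node 1: (V_1 - 5)/100 + (V_1 - 0)/60 = 0
Collecting terms: 0.02667 × V_1 = 0.05  =>  V_1 = 1.875 V
V_th = V_1 - V_2 = 1.875 - 0 = 1.875 V
Step 2 — R_th: zero the source — replace V1 by a short circuit (node 2 merges into node 0) — and find the resistance seen between A (node 1) and B (node 0).
Reduce the network between node 1 (A) and node 0 (B) by series/parallel combination:
  Rp1 = R1 ‖ R2 (parallel, both between nodes 0 and 1) = 1/(1/100 + 1/60) = 37.5 Ω
R_th = 37.5 Ω

Final answer: V_th = 1.875 V, R_th = 37.5 Ω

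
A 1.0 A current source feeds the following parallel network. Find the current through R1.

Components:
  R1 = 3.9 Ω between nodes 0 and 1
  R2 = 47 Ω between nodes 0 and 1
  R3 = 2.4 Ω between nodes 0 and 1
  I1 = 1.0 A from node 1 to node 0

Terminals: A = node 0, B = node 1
All resistors sit directly between nodes 0 and 1, so they are in parallel and share one voltage V; the full source current 1 A splits among them.
1/R_par = 1/3.9 + 1/47 + 1/2.4 = 0.6944 S  =>  R_par = 1.44 Ω
V = I × R_par = 1 × 1.44 = 1.44 V
I_R1 = V/R1 = 1.44/3.9 = 0.3693 A

Final answer: 0.3693 A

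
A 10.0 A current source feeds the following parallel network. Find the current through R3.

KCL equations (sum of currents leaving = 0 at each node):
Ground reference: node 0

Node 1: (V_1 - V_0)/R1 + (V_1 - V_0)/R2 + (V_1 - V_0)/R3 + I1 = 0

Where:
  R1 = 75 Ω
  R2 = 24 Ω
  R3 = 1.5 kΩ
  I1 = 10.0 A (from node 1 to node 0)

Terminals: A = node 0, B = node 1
All resistors sit directly between nodes 0 and 1, so they are in parallel and share one voltage V; the full source current 10 A splits among them.
1/R_par = 1/75 + 1/24 + 1/1500 = 0.05567 S  =>  R_par = 17.96 Ω
V = I × R_par = 10 × 17.96 = 179.6 V
I_R3 = V/R3 = 179.6/1500 = 0.1198 A

Final answer: 0.1198 A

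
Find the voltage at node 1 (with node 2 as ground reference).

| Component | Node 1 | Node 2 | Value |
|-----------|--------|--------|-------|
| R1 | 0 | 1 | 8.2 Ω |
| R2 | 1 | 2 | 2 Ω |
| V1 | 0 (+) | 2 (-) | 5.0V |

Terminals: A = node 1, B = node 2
Nodal analysis, taking node 2 as the 0 V reference.
Source V1 fixes V_0 = 5 V.
KCL at each unknown node (sum of currents leaving = 0; resistances in Ω):
  Node 1: (V_1 - 5)/8.2 + (V_1 - 0)/2 = 0
Collecting terms: 0.622 × V_1 = 0.6098  =>  V_1 = 0.9804 V
The requested potential is V_1 = 0.9804 V.

Final answer: V_1 = 0.9804 V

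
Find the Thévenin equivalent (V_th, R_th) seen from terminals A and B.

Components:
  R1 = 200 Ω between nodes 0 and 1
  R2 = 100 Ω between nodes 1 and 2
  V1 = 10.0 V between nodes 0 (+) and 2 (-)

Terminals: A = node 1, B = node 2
Step 1 — V_th is the open-circuit voltage V_A - V_B (nothing connected across the terminals).
Nodal analysis, taking node 2 as the 0 V reference.
Source V1 fixes V_0 = 10 V.
KCL at each unknown node (sum of currents leaving = 0; resistances in Ω):
  Node 1: (V_1 - 10)/200 + (V_1 - 0)/100 = 0
Collecting terms: 0.015 × V_1 = 0.05  =>  V_1 = 3.333 V
V_th = V_1 - V_2 = 3.333 - 0 = 3.333 V
Step 2 — R_th: zero the source — replace V1 by a short circuit (node 2 merges into node 0) — and find the resistance seen between A (node 1) and B (node 0).
Reduce the network between node 1 (A) and node 0 (B) by series/parallel combination:
  Rp1 = R1 ‖ R2 (parallel, both between nodes 0 and 1) = 1/(1/200 + 1/100) = 66.67 Ω
R_th = 66.67 Ω

Final answer: V_th = 3.333 V, R_th = 66.67 Ω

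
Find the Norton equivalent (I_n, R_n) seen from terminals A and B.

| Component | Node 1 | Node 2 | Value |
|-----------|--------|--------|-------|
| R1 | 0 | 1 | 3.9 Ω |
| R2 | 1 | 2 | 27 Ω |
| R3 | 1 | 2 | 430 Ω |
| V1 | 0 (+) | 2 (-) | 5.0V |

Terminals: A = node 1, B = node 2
Find the Thévenin equivalent first; then I_n = V_th/R_th and R_n = R_th.
Step 1 — V_th is the open-circuit voltage V_A - V_B (nothing connected across the terminals).
Nodal analysis, taking node 2 as the 0 V reference.
Source V1 fixes V_0 = 5 V.
KCL at each unknown node (sum of currents leaving = 0; resistances in Ω):
  Node 1: (V_1 - 5)/3.9 + (V_1 - 0)/27 + (V_1 - 0)/430 = 0
Collecting terms: 0.2958 × V_1 = 1.282  =>  V_1 = 4.335 V
V_th = V_1 - V_2 = 4.335 - 0 = 4.335 V
Step 2 — R_th: zero the source — replace V1 by a short circuit (node 2 merges into node 0) — and find the resistance seen between A (node 1) and B (node 0).
Reduce the network between node 1 (A) and node 0 (B) by series/parallel combination:
  Rp1 = R1 ‖ R2 ‖ R3 (parallel, all between nodes 0 and 1) = 1/(1/3.9 + 1/27 + 1/430) = 3.381 Ω
R_th = 3.381 Ω
I_n = V_th/R_th = 4.335/3.381 = 1.282 A, and R_n = R_th = 3.381 Ω

Final answer: I_n = 1.282 A, R_n = 3.381 Ω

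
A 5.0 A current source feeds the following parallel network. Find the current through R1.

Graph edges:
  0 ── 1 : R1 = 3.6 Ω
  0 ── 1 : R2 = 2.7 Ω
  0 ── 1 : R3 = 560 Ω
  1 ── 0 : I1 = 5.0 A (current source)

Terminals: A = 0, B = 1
All resistors sit directly between nodes 0 and 1, so they are in parallel and share one voltage V; the full source current 5 A splits among them.
1/R_par = 1/3.6 + 1/2.7 + 1/560 = 0.6499 S  =>  R_par = 1.539 Ω
V = I × R_par = 5 × 1.539 = 7.693 V
I_R1 = V/R1 = 7.693/3.6 = 2.137 A

Final answer: 2.137 A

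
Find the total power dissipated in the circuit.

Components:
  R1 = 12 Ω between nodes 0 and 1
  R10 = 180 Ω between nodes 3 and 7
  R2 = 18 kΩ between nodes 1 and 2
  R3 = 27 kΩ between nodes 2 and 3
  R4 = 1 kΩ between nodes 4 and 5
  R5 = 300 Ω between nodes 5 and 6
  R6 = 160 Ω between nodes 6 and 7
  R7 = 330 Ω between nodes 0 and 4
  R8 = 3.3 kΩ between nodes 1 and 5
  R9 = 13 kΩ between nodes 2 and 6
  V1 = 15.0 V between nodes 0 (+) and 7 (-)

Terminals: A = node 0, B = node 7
Nodal analysis, taking node 7 as the 0 V reference.
Source V1 fixes V_0 = 15 V.
KCL at each unknown node (sum of currents leaving = 0; resistances in Ω):
  Node 1: (V_1 - 15)/12 + (V_1 - V_2)/18000 + (V_1 - V_5)/3300 = 0
  Node 2: (V_2 - V_1)/18000 + (V_2 - V_3)/27000 + (V_2 - V_6)/13000 = 0
  Node 3: (V_3 - V_2)/27000 + (V_3 - 0)/180 = 0
  Node 4: (V_4 - V_5)/1000 + (V_4 - 15)/330 = 0
  Node 5: (V_5 - V_4)/1000 + (V_5 - V_6)/300 + (V_5 - V_1)/3300 = 0
  Node 6: (V_6 - V_5)/300 + (V_6 - 0)/160 + (V_6 - V_2)/13000 = 0
Collecting terms (coefficients in siemens):
  0.08369·V_1 - 0.00005556·V_2 - 0.000303·V_5 = 1.25
  0.0001695·V_2 - 0.00005556·V_1 - 0.00003704·V_3 - 0.00007692·V_6 = 0
  0.005593·V_3 - 0.00003704·V_2 = 0
  0.00403·V_4 - 0.001·V_5 = 0.04545
  0.004636·V_5 - 0.000303·V_1 - 0.001·V_4 - 0.003333·V_6 = 0
  0.00966·V_6 - 0.00007692·V_2 - 0.003333·V_5 = 0
Solving these 6 simultaneous equations (Gaussian elimination) gives:
  V_1 = 14.96 V, V_2 = 5.703 V, V_3 = 0.03777 V, V_4 = 12.5 V
  V_5 = 4.93 V, V_6 = 1.746 V
Power in each resistor, P = (ΔV)²/R:
  P_R1 = (15 - 14.96)²/12 = 0.0001515 W
  P_R2 = (14.96 - 5.703)²/18000 = 0.004758 W
  P_R3 = (5.703 - 0.03777)²/27000 = 0.001189 W
  P_R4 = (12.5 - 4.93)²/1000 = 0.05733 W
  P_R5 = (4.93 - 1.746)²/300 = 0.03377 W
  P_R6 = (1.746 - 0)²/160 = 0.01906 W
  P_R7 = (15 - 12.5)²/330 = 0.01892 W
  P_R8 = (14.96 - 4.93)²/3300 = 0.03047 W
  P_R9 = (5.703 - 1.746)²/13000 = 0.001204 W
  P_R10 = (0.03777 - 0)²/180 = 0.000007924 W
P_total = P_R1 + P_R2 + P_R3 + P_R4 + P_R5 + P_R6 + P_R7 + P_R8 + P_R9 + P_R10 = 0.1669 W

Final answer: 0.1669 W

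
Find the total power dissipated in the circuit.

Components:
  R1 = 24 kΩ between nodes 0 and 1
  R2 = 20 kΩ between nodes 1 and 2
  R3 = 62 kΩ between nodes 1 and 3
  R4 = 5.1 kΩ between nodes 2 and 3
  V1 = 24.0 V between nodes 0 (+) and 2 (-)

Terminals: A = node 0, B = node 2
Nodal analysis, taking node 2 as the 0 V reference.
Source V1 fixes V_0 = 24 V.
KCL at each unknown node (sum of currents leaving = 0; resistances in Ω):
  Node 1: (V_1 - 24)/24000 + (V_1 - 0)/20000 + (V_1 - V_3)/62000 = 0
  Node 3: (V_3 - V_1)/62000 + (V_3 - 0)/5100 = 0
Collecting terms (coefficients in siemens):
  0.0001078·V_1 - 0.00001613·V_3 = 0.001
  0.0002122·V_3 - 0.00001613·V_1 = 0
Determinant D = (0.0001078)(0.0002122) - (-0.00001613)(-0.00001613) = 0.00000002261
V_1 = [(0.001)(0.0002122) - (-0.00001613)(0)]/D = 9.384 V
V_3 = [(0.0001078)(0) - (0.001)(-0.00001613)]/D = 0.7132 V
Power in each resistor, P = (ΔV)²/R:
  P_R1 = (24 - 9.384)²/24000 = 0.008902 W
  P_R2 = (9.384 - 0)²/20000 = 0.004403 W
  P_R3 = (9.384 - 0.7132)²/62000 = 0.001212 W
  P_R4 = (0 - 0.7132)²/5100 = 0.00009974 W
P_total = P_R1 + P_R2 + P_R3 + P_R4 = 0.01462 W

Final answer: 0.01462 W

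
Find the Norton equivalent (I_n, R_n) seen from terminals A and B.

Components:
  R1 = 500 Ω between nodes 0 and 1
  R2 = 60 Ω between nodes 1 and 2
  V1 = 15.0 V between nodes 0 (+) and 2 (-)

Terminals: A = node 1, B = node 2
Find the Thévenin equivalent first; then I_n = V_th/R_th and R_n = R_th.
Step 1 — V_th is the open-circuit voltage V_A - V_B (nothing connected across the terminals).
Nodal analysis, taking node 2 as the 0 V reference.
Source V1 fixes V_0 = 15 V.
KCL at each unknown node (sum of currents leaving = 0; resistances in Ω):
  Node 1: (V_1 - 15)/500 + (V_1 - 0)/60 = 0
Collecting terms: 0.01867 × V_1 = 0.03  =>  V_1 = 1.607 V
V_th = V_1 - V_2 = 1.607 - 0 = 1.607 V
Step 2 — R_th: zero the source — replace V1 by a short circuit (node 2 merges into node 0) — and find the resistance seen between A (node 1) and B (node 0).
Reduce the network between node 1 (A) and node 0 (B) by series/parallel combination:
  Rp1 = R1 ‖ R2 (parallel, both between nodes 0 and 1) = 1/(1/500 + 1/60) = 53.57 Ω
R_th = 53.57 Ω
I_n = V_th/R_th = 1.607/53.57 = 0.03 A, and R_n = R_th = 53.57 Ω

Final answer: I_n = 0.03 A, R_n = 53.57 Ω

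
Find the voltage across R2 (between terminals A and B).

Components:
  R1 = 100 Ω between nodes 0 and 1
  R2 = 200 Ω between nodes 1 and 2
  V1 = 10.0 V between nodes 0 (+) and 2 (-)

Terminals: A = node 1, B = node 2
R1 and R2 are in series across V1 (node 0 → node 1 → node 2), and the output A–B is taken across R2, so this is a voltage divider.
Series current: I = V1/(R1 + R2) = 10/(100 + 200) = 10/300 = 0.03333 A
V_R2 = I × R2 = V1 × R2/(R1 + R2) = 10 × 200/300 = 6.667 V

Final answer: 6.667 V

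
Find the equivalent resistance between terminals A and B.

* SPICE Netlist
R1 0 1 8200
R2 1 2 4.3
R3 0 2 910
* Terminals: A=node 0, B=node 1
Reduce the network between node 0 (A) and node 1 (B) by series/parallel combination:
  Rs1 = R3 + R2 (series, joined only at node 2) = 910 + 4.3 = 914.3 Ω
  Rp1 = R1 ‖ Rs1 (parallel, both between nodes 0 and 1) = 1/(1/8200 + 1/914.3) = 822.6 Ω
R_eq = 822.6 Ω

Final answer: 822.6 Ω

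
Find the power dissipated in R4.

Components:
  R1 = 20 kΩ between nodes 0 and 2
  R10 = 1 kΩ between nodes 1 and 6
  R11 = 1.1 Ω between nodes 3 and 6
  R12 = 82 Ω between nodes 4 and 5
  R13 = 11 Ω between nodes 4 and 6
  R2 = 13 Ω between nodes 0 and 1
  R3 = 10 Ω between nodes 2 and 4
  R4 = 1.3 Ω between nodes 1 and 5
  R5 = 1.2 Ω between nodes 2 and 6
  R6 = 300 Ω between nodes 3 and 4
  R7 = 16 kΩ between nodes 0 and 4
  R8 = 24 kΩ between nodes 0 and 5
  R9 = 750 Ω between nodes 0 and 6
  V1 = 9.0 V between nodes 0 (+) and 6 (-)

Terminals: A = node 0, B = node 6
Nodal analysis, taking node 6 as the 0 V reference.
Source V1 fixes V_0 = 9 V.
KCL at each unknown node (sum of currents leaving = 0; resistances in Ω):
  Node 1: (V_1 - 9)/13 + (V_1 - V_5)/1.3 + (V_1 - 0)/1000 = 0
  Node 2: (V_2 - 9)/20000 + (V_2 - V_4)/10 + (V_2 - 0)/1.2 = 0
  Node 3: (V_3 - V_4)/300 + (V_3 - 0)/1.1 = 0
  Node 4: (V_4 - V_2)/10 + (V_4 - V_3)/300 + (V_4 - 9)/16000 + (V_4 - V_5)/82 + (V_4 - 0)/11 = 0
  Node 5: (V_5 - V_1)/1.3 + (V_5 - 9)/24000 + (V_5 - V_4)/82 = 0
Collecting terms (coefficients in siemens):
  0.8472·V_1 - 0.7692·V_5 = 0.6923
  0.9334·V_2 - 0.1·V_4 = 0.00045
  0.9124·V_3 - 0.003333·V_4 = 0
  0.2065·V_4 - 0.1·V_2 - 0.003333·V_3 - 0.0122·V_5 = 0.0005625
  0.7815·V_5 - 0.7692·V_1 - 0.0122·V_4 = 0.000375
Solving these 5 simultaneous equations (Gaussian elimination) gives:
  V_1 = 7.763 V, V_2 = 0.05187 V, V_3 = 0.001752 V, V_4 = 0.4796 V
  V_5 = 7.65 V
I_R4 = (V_1 - V_5)/R4 = (7.763 - 7.65)/1.3 = 0.08738 A
P_R4 = I_R4² × R4 = (0.08738)² × 1.3 = 0.009926 W

Final answer: 0.009926 W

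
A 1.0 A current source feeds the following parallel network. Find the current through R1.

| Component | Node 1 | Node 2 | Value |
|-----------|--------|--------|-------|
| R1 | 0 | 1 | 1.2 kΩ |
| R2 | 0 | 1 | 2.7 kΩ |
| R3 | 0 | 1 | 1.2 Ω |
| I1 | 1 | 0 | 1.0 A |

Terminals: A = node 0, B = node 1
All resistors sit directly between nodes 0 and 1, so they are in parallel and share one voltage V; the full source current 1 A splits among them.
1/R_par = 1/1200 + 1/2700 + 1/1.2 = 0.8345 S  =>  R_par = 1.198 Ω
V = I × R_par = 1 × 1.198 = 1.198 V
I_R1 = V/R1 = 1.198/1200 = 0.0009986 A

Final answer: 0.0009986 A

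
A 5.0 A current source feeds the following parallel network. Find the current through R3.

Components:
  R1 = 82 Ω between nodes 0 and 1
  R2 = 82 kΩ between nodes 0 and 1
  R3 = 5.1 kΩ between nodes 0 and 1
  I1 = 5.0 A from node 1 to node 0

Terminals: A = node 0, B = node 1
All resistors sit directly between nodes 0 and 1, so they are in parallel and share one voltage V; the full source current 5 A splits among them.
1/R_par = 1/82 + 1/82000 + 1/5100 = 0.0124 S  =>  R_par = 80.62 Ω
V = I × R_par = 5 × 80.62 = 403.1 V
I_R3 = V/R3 = 403.1/5100 = 0.07904 A

Final answer: 0.07904 A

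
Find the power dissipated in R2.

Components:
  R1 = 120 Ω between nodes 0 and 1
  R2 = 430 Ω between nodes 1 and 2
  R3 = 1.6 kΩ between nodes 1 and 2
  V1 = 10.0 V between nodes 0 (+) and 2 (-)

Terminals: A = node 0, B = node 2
Nodal analysis, taking node 2 as the 0 V reference.
Source V1 fixes V_0 = 10 V.
KCL at each unknown node (sum of currents leaving = 0; resistances in Ω):
  Node 1: (V_1 - 10)/120 + (V_1 - 0)/430 + (V_1 - 0)/1600 = 0
Collecting terms: 0.01128 × V_1 = 0.08333  =>  V_1 = 7.385 V
I_R2 = (V_1 - V_2)/R2 = (7.385 - 0)/430 = 0.01717 A
P_R2 = I_R2² × R2 = (0.01717)² × 430 = 0.1268 W

Final answer: 0.1268 W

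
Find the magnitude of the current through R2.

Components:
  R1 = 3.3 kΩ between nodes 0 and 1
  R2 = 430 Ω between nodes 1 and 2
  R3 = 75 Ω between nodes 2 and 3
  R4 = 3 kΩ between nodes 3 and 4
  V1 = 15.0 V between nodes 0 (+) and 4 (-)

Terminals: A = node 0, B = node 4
Nodal analysis, taking node 4 as the 0 V reference.
Source V1 fixes V_0 = 15 V.
KCL at each unknown node (sum of currents leaving = 0; resistances in Ω):
  Node 1: (V_1 - 15)/3300 + (V_1 - V_2)/430 = 0
  Node 2: (V_2 - V_1)/430 + (V_2 - V_3)/75 = 0
  Node 3: (V_3 - V_2)/75 + (V_3 - 0)/3000 = 0
Collecting terms (coefficients in siemens):
  0.002629·V_1 - 0.002326·V_2 = 0.004545
  0.01566·V_2 - 0.002326·V_1 - 0.01333·V_3 = 0
  0.01367·V_3 - 0.01333·V_2 = 0
Solving these 3 simultaneous equations (Gaussian elimination) gives:
  V_1 = 7.726 V, V_2 = 6.778 V, V_3 = 6.613 V
I_R2 = (V_1 - V_2)/R2 = (7.726 - 6.778)/430 = 0.002204 A
|I_R2| = 0.002204 A

Final answer: |I_R2| = 0.002204 A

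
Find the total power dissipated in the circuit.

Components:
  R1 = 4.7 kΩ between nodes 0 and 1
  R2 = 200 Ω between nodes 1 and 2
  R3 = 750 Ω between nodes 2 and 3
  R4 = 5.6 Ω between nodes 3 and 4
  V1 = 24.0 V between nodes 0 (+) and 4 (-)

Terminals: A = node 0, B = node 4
Nodal analysis, taking node 4 as the 0 V reference.
Source V1 fixes V_0 = 24 V.
KCL at each unknown node (sum of currents leaving = 0; resistances in Ω):
  Node 1: (V_1 - 24)/4700 + (V_1 - V_2)/200 = 0
  Node 2: (V_2 - V_1)/200 + (V_2 - V_3)/750 = 0
  Node 3: (V_3 - V_2)/750 + (V_3 - 0)/5.6 = 0
Collecting terms (coefficients in siemens):
  0.005213·V_1 - 0.005·V_2 = 0.005106
  0.006333·V_2 - 0.005·V_1 - 0.001333·V_3 = 0
  0.1799·V_3 - 0.001333·V_2 = 0
Solving these 3 simultaneous equations (Gaussian elimination) gives:
  V_1 = 4.055 V, V_2 = 3.206 V, V_3 = 0.02376 V
Power in each resistor, P = (ΔV)²/R:
  P_R1 = (24 - 4.055)²/4700 = 0.08464 W
  P_R2 = (4.055 - 3.206)²/200 = 0.003602 W
  P_R3 = (3.206 - 0.02376)²/750 = 0.01351 W
  P_R4 = (0.02376 - 0)²/5.6 = 0.0001008 W
P_total = P_R1 + P_R2 + P_R3 + P_R4 = 0.1018 W

Final answer: 0.1018 W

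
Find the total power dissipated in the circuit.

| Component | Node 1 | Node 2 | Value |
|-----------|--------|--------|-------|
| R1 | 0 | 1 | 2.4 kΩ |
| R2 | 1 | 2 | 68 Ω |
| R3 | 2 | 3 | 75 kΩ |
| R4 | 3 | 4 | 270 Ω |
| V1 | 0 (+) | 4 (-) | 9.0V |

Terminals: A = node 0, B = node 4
Nodal analysis, taking node 4 as the 0 V reference.
Source V1 fixes V_0 = 9 V.
KCL at each unknown node (sum of currents leaving = 0; resistances in Ω):
  Node 1: (V_1 - 9)/2400 + (V_1 - V_2)/68 = 0
  Node 2: (V_2 - V_1)/68 + (V_2 - V_3)/75000 = 0
  Node 3: (V_3 - V_2)/75000 + (V_3 - 0)/270 = 0
Collecting terms (coefficients in siemens):
  0.01512·V_1 - 0.01471·V_2 = 0.00375
  0.01472·V_2 - 0.01471·V_1 - 0.00001333·V_3 = 0
  0.003717·V_3 - 0.00001333·V_2 = 0
Solving these 3 simultaneous equations (Gaussian elimination) gives:
  V_1 = 8.722 V, V_2 = 8.714 V, V_3 = 0.03126 V
Power in each resistor, P = (ΔV)²/R:
  P_R1 = (9 - 8.722)²/2400 = 0.00003217 W
  P_R2 = (8.722 - 8.714)²/68 = 0.0000009114 W
  P_R3 = (8.714 - 0.03126)²/75000 = 0.001005 W
  P_R4 = (0.03126 - 0)²/270 = 0.000003619 W
P_total = P_R1 + P_R2 + P_R3 + P_R4 = 0.001042 W

Final answer: 0.001042 W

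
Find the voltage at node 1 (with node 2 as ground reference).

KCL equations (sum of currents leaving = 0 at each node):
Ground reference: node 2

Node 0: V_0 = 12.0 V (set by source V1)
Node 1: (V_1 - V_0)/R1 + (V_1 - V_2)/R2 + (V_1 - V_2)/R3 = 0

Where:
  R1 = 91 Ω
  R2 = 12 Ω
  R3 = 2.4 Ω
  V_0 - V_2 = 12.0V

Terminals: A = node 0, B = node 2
Nodal analysis, taking node 2 as the 0 V reference.
Source V1 fixes V_0 = 12 V.
KCL at each unknown node (sum of currents leaving = 0; resistances in Ω):
  Node 1: (V_1 - 12)/91 + (V_1 - 0)/12 + (V_1 - 0)/2.4 = 0
Collecting terms: 0.511 × V_1 = 0.1319  =>  V_1 = 0.2581 V
The requested potential is V_1 = 0.2581 V.

Final answer: V_1 = 0.2581 V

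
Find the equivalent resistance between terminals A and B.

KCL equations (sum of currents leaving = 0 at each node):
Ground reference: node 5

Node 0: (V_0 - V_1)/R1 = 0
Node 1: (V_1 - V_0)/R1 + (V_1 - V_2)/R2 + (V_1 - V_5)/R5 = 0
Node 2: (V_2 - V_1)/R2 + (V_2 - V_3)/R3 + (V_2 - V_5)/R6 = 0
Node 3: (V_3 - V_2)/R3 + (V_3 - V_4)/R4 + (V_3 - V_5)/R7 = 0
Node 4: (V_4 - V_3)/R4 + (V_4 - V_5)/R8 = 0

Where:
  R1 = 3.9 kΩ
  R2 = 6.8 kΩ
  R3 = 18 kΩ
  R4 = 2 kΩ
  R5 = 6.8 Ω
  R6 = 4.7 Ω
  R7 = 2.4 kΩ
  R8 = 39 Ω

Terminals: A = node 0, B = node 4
The network is not a plain series/parallel combination. Inject a 1 A test current into terminal A (node 0) and return it from terminal B (node 4); then R_eq = V_A / (1 A).
Nodal analysis, taking node 4 as the 0 V reference.
Current source I_test pushes 1 A into node 0 and draws it out of node 4.
KCL at each unknown node (sum of currents leaving = 0; resistances in Ω):
  Node 0: (V_0 - V_1)/3900 - 1 = 0
  Node 1: (V_1 - V_0)/3900 + (V_1 - V_2)/6800 + (V_1 - V_5)/6.8 = 0
  Node 2: (V_2 - V_1)/6800 + (V_2 - V_3)/18000 + (V_2 - V_5)/4.7 = 0
  Node 3: (V_3 - V_2)/18000 + (V_3 - 0)/2000 + (V_3 - V_5)/2400 = 0
  Node 5: (V_5 - V_1)/6.8 + (V_5 - V_2)/4.7 + (V_5 - V_3)/2400 + (V_5 - 0)/39 = 0
Collecting terms (coefficients in siemens):
  0.0002564·V_0 - 0.0002564·V_1 = 1
  0.1475·V_1 - 0.0002564·V_0 - 0.0001471·V_2 - 0.1471·V_5 = 0
  0.213·V_2 - 0.0001471·V_1 - 0.00005556·V_3 - 0.2128·V_5 = 0
  0.0009722·V_3 - 0.00005556·V_2 - 0.0004167·V_5 = 0
  0.3859·V_5 - 0.1471·V_1 - 0.2128·V_2 - 0.0004167·V_3 = 0
Solving these 5 simultaneous equations (Gaussian elimination) gives:
  V_0 = 3945 V, V_1 = 45.43 V, V_2 = 38.63 V, V_3 = 18.77 V
  V_5 = 38.63 V
R_eq = V_0 / 1 A = 3945 Ω = 3.945 kΩ

Final answer: 3.945 kΩ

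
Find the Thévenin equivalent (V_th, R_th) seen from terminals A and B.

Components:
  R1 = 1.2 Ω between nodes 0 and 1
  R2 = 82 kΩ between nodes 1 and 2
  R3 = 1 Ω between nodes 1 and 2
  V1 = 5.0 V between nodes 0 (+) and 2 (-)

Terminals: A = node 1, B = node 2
Step 1 — V_th is the open-circuit voltage V_A - V_B (nothing connected across the terminals).
Nodal analysis, taking node 2 as the 0 V reference.
Source V1 fixes V_0 = 5 V.
KCL at each unknown node (sum of currents leaving = 0; resistances in Ω):
  Node 1: (V_1 - 5)/1.2 + (V_1 - 0)/82000 + (V_1 - 0)/1 = 0
Collecting terms: 1.833 × V_1 = 4.167  =>  V_1 = 2.273 V
V_th = V_1 - V_2 = 2.273 - 0 = 2.273 V
Step 2 — R_th: zero the source — replace V1 by a short circuit (node 2 merges into node 0) — and find the resistance seen between A (node 1) and B (node 0).
Reduce the network between node 1 (A) and node 0 (B) by series/parallel combination:
  Rp1 = R1 ‖ R2 ‖ R3 (parallel, all between nodes 0 and 1) = 1/(1/1.2 + 1/82000 + 1/1) = 0.5455 Ω
R_th = 0.5455 Ω

Final answer: V_th = 2.273 V, R_th = 0.5455 Ω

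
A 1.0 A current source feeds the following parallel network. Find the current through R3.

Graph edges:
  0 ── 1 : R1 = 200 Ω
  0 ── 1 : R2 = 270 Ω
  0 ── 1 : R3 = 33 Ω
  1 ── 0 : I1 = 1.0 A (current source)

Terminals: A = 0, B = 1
All resistors sit directly between nodes 0 and 1, so they are in parallel and share one voltage V; the full source current 1 A splits among them.
1/R_par = 1/200 + 1/270 + 1/33 = 0.03901 S  =>  R_par = 25.64 Ω
V = I × R_par = 1 × 25.64 = 25.64 V
I_R3 = V/R3 = 25.64/33 = 0.7769 A

Final answer: 0.7769 A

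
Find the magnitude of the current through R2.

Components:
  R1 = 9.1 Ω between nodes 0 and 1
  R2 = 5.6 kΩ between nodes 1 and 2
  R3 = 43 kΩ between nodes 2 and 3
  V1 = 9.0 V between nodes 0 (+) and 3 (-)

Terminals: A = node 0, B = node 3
Nodal analysis, taking node 3 as the 0 V reference.
Source V1 fixes V_0 = 9 V.
KCL at each unknown node (sum of currents leaving = 0; resistances in Ω):
  Node 1: (V_1 - 9)/9.1 + (V_1 - V_2)/5600 = 0
  Node 2: (V_2 - V_1)/5600 + (V_2 - 0)/43000 = 0
Collecting terms (coefficients in siemens):
  0.1101·V_1 - 0.0001786·V_2 = 0.989
  0.0002018·V_2 - 0.0001786·V_1 = 0
Determinant D = (0.1101)(0.0002018) - (-0.0001786)(-0.0001786) = 0.00002218
V_1 = [(0.989)(0.0002018) - (-0.0001786)(0)]/D = 8.998 V
V_2 = [(0.1101)(0) - (0.989)(-0.0001786)]/D = 7.961 V
I_R2 = (V_1 - V_2)/R2 = (8.998 - 7.961)/5600 = 0.0001852 A
|I_R2| = 0.0001852 A

Final answer: |I_R2| = 0.0001852 A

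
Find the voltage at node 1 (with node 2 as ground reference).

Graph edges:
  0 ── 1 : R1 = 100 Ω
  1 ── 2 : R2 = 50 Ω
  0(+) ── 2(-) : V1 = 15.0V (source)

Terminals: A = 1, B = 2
Nodal analysis, taking node 2 as the 0 V reference.
Source V1 fixes V_0 = 15 V.
KCL at each unknown node (sum of currents leaving = 0; resistances in Ω):
  Node 1: (V_1 - 15)/100 + (V_1 - 0)/50 = 0
Collecting terms: 0.03 × V_1 = 0.15  =>  V_1 = 5 V
The requested potential is V_1 = 5 V.

Final answer: V_1 = 5 V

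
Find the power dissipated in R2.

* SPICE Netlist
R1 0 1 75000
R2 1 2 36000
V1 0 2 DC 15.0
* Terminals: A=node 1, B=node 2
Nodal analysis, taking node 2 as the 0 V reference.
Source V1 fixes V_0 = 15 V.
KCL at each unknown node (sum of currents leaving = 0; resistances in Ω):
  Node 1: (V_1 - 15)/75000 + (V_1 - 0)/36000 = 0
Collecting terms: 0.00004111 × V_1 = 0.0002  =>  V_1 = 4.865 V
I_R2 = (V_1 - V_2)/R2 = (4.865 - 0)/36000 = 0.0001351 A
P_R2 = I_R2² × R2 = (0.0001351)² × 36000 = 0.0006574 W

Final answer: 0.0006574 W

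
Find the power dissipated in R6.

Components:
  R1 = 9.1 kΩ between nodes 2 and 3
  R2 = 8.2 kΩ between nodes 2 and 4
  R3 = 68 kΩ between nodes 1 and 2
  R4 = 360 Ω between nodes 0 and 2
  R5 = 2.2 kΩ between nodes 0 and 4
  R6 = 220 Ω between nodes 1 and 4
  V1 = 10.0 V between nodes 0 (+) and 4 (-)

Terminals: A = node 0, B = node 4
Nodal analysis, taking node 4 as the 0 V reference.
Source V1 fixes V_0 = 10 V.
KCL at each unknown node (sum of currents leaving = 0; resistances in Ω):
  Node 1: (V_1 - V_2)/68000 + (V_1 - 0)/220 = 0
  Node 2: (V_2 - V_3)/9100 + (V_2 - 0)/8200 + (V_2 - V_1)/68000 + (V_2 - 10)/360 = 0
  Node 3: (V_3 - V_2)/9100 = 0
Collecting terms (coefficients in siemens):
  0.00456·V_1 - 0.00001471·V_2 = 0
  0.003024·V_2 - 0.00001471·V_1 - 0.0001099·V_3 = 0.02778
  0.0001099·V_3 - 0.0001099·V_2 = 0
Solving these 3 simultaneous equations (Gaussian elimination) gives:
  V_1 = 0.03074 V, V_2 = 9.531 V, V_3 = 9.531 V
I_R6 = (V_1 - V_4)/R6 = (0.03074 - 0)/220 = 0.0001397 A
P_R6 = I_R6² × R6 = (0.0001397)² × 220 = 0.000004294 W

Final answer: 4.294e-06 W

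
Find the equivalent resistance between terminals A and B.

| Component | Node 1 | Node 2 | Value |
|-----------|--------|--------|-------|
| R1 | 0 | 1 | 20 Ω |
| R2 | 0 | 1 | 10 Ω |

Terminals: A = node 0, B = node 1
Reduce the network between node 0 (A) and node 1 (B) by series/parallel combination:
  Rp1 = R1 ‖ R2 (parallel, both between nodes 0 and 1) = 1/(1/20 + 1/10) = 6.667 Ω
R_eq = 6.667 Ω

Final answer: 6.667 Ω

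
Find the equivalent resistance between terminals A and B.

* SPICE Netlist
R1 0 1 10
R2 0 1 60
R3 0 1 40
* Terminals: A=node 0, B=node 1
Reduce the network between node 0 (A) and node 1 (B) by series/parallel combination:
  Rp1 = R1 ‖ R2 ‖ R3 (parallel, all between nodes 0 and 1) = 1/(1/10 + 1/60 + 1/40) = 7.059 Ω
R_eq = 7.059 Ω

Final answer: 7.059 Ω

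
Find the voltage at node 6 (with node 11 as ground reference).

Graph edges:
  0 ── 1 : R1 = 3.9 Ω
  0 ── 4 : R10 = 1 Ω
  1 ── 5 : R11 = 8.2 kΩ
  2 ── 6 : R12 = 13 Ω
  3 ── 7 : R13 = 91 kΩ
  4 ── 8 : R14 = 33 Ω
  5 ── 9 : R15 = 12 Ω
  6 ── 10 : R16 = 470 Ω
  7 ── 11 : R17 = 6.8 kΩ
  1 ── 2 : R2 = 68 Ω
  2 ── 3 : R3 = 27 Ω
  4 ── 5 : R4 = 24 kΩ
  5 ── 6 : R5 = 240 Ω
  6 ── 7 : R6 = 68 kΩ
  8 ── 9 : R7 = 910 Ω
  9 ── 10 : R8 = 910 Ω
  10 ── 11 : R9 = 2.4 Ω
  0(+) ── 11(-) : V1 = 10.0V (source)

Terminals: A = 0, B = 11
Nodal analysis, taking node 11 as the 0 V reference.
Source V1 fixes V_0 = 10 V.
KCL at each unknown node (sum of currents leaving = 0; resistances in Ω):
  Node 1: (V_1 - 10)/3.9 + (V_1 - V_2)/68 + (V_1 - V_5)/8200 = 0
  Node 2: (V_2 - V_1)/68 + (V_2 - V_3)/27 + (V_2 - V_6)/13 = 0
  Node 3: (V_3 - V_2)/27 + (V_3 - V_7)/91000 = 0
  Node 4: (V_4 - V_5)/24000 + (V_4 - 10)/1 + (V_4 - V_8)/33 = 0
  Node 5: (V_5 - V_4)/24000 + (V_5 - V_6)/240 + (V_5 - V_1)/8200 + (V_5 - V_9)/12 = 0
  Node 6: (V_6 - V_5)/240 + (V_6 - V_7)/68000 + (V_6 - V_2)/13 + (V_6 - V_10)/470 = 0
  Node 7: (V_7 - V_6)/68000 + (V_7 - V_3)/91000 + (V_7 - 0)/6800 = 0
  Node 8: (V_8 - V_9)/910 + (V_8 - V_4)/33 = 0
  Node 9: (V_9 - V_8)/910 + (V_9 - V_10)/910 + (V_9 - V_5)/12 = 0
  Node 10: (V_10 - V_9)/910 + (V_10 - 0)/2.4 + (V_10 - V_6)/470 = 0
Collecting terms (coefficients in siemens):
  0.2712·V_1 - 0.01471·V_2 - 0.000122·V_5 = 2.564
  0.1287·V_2 - 0.01471·V_1 - 0.03704·V_3 - 0.07692·V_6 = 0
  0.03705·V_3 - 0.03704·V_2 - 0.00001099·V_7 = 0
  1.03·V_4 - 0.00004167·V_5 - 0.0303·V_8 = 10
  0.08766·V_5 - 0.000122·V_1 - 0.00004167·V_4 - 0.004167·V_6 - 0.08333·V_9 = 0
  0.08323·V_6 - 0.07692·V_2 - 0.004167·V_5 - 0.00001471·V_7 - 0.002128·V_10 = 0
  0.0001728·V_7 - 0.00001099·V_3 - 0.00001471·V_6 = 0
  0.0314·V_8 - 0.0303·V_4 - 0.001099·V_9 = 0
  0.08553·V_9 - 0.08333·V_5 - 0.001099·V_8 - 0.001099·V_10 = 0
  0.4199·V_10 - 0.002128·V_6 - 0.001099·V_9 = 0
Solving these 10 simultaneous equations (Gaussian elimination) gives:
  V_1 = 9.914 V, V_2 = 8.444 V, V_3 = 8.441 V, V_4 = 9.997 V
  V_5 = 7.154 V, V_6 = 8.163 V, V_7 = 1.232 V, V_8 = 9.895 V
  V_9 = 7.098 V, V_10 = 0.05994 V
The requested potential is V_6 = 8.163 V.

Final answer: V_6 = 8.163 V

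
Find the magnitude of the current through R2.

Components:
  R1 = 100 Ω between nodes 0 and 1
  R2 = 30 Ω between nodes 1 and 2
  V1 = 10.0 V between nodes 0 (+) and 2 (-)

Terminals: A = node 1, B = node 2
Nodal analysis, taking node 2 as the 0 V reference.
Source V1 fixes V_0 = 10 V.
KCL at each unknown node (sum of currents leaving = 0; resistances in Ω):
  Node 1: (V_1 - 10)/100 + (V_1 - 0)/30 = 0
Collecting terms: 0.04333 × V_1 = 0.1  =>  V_1 = 2.308 V
I_R2 = (V_1 - V_2)/R2 = (2.308 - 0)/30 = 0.07692 A
|I_R2| = 0.07692 A

Final answer: |I_R2| = 0.07692 A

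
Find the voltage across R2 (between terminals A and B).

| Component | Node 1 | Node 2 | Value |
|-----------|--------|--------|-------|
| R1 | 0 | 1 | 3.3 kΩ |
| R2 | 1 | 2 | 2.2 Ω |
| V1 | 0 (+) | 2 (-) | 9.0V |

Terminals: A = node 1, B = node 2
R1 and R2 are in series across V1 (node 0 → node 1 → node 2), and the output A–B is taken across R2, so this is a voltage divider.
Series current: I = V1/(R1 + R2) = 9/(3300 + 2.2) = 9/3302 = 0.002725 A
V_R2 = I × R2 = V1 × R2/(R1 + R2) = 9 × 2.2/3302 = 0.005996 V

Final answer: 0.005996 V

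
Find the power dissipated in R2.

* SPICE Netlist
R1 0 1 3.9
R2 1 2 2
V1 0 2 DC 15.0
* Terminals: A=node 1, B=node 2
Nodal analysis, taking node 2 as the 0 V reference.
Source V1 fixes V_0 = 15 V.
KCL at each unknown node (sum of currents leaving = 0; resistances in Ω):
  Node 1: (V_1 - 15)/3.9 + (V_1 - 0)/2 = 0
Collecting terms: 0.7564 × V_1 = 3.846  =>  V_1 = 5.085 V
I_R2 = (V_1 - V_2)/R2 = (5.085 - 0)/2 = 2.542 A
P_R2 = I_R2² × R2 = (2.542)² × 2 = 12.93 W

Final answer: 12.93 W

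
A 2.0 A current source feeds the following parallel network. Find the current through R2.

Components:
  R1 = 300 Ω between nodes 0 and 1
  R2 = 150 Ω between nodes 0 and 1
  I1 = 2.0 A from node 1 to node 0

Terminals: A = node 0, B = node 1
All resistors sit directly between nodes 0 and 1, so they are in parallel and share one voltage V; the full source current 2 A splits among them.
1/R_par = 1/300 + 1/150 = 0.01 S  =>  R_par = 100 Ω
V = I × R_par = 2 × 100 = 200 V
I_R2 = V/R2 = 200/150 = 1.333 A

Final answer: 1.333 A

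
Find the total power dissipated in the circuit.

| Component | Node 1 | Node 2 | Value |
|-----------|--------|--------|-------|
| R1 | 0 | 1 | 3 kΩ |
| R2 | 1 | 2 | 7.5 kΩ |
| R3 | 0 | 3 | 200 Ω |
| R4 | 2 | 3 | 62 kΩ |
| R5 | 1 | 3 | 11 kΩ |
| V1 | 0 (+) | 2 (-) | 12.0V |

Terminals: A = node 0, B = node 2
Nodal analysis, taking node 2 as the 0 V reference.
Source V1 fixes V_0 = 12 V.
KCL at each unknown node (sum of currents leaving = 0; resistances in Ω):
  Node 1: (V_1 - 12)/3000 + (V_1 - 0)/7500 + (V_1 - V_3)/11000 = 0
  Node 3: (V_3 - 12)/200 + (V_3 - 0)/62000 + (V_3 - V_1)/11000 = 0
Collecting terms (coefficients in siemens):
  0.0005576·V_1 - 0.00009091·V_3 = 0.004
  0.005107·V_3 - 0.00009091·V_1 = 0.06
Determinant D = (0.0005576)(0.005107) - (-0.00009091)(-0.00009091) = 0.000002839
V_1 = [(0.004)(0.005107) - (-0.00009091)(0.06)]/D = 9.116 V
V_3 = [(0.0005576)(0.06) - (0.004)(-0.00009091)]/D = 11.91 V
Power in each resistor, P = (ΔV)²/R:
  P_R1 = (12 - 9.116)²/3000 = 0.002773 W
  P_R2 = (9.116 - 0)²/7500 = 0.01108 W
  P_R3 = (12 - 11.91)²/200 = 0.00003982 W
  P_R4 = (0 - 11.91)²/62000 = 0.002288 W
  P_R5 = (9.116 - 11.91)²/11000 = 0.0007101 W
P_total = P_R1 + P_R2 + P_R3 + P_R4 + P_R5 = 0.01689 W

Final answer: 0.01689 W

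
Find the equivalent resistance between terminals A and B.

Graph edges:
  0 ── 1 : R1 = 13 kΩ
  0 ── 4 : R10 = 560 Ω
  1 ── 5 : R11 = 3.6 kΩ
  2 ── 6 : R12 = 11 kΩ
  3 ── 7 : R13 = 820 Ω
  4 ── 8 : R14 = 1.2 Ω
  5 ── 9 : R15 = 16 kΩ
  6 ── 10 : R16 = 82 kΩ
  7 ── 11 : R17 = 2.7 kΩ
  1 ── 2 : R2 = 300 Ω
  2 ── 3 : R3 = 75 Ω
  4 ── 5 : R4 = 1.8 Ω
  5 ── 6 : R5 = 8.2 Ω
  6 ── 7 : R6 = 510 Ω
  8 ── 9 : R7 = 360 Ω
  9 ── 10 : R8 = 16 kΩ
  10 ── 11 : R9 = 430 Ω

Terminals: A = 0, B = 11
The network is not a plain series/parallel combination. Inject a 1 A test current into terminal A (node 0) and return it from terminal B (node 11); then R_eq = V_A / (1 A).
Nodal analysis, taking node 11 as the 0 V reference.
Current source I_test pushes 1 A into node 0 and draws it out of node 11.
KCL at each unknown node (sum of currents leaving = 0; resistances in Ω):
  Node 0: (V_0 - V_1)/13000 + (V_0 - V_4)/560 - 1 = 0
  Node 1: (V_1 - V_0)/13000 + (V_1 - V_2)/300 + (V_1 - V_5)/3600 = 0
  Node 2: (V_2 - V_1)/300 + (V_2 - V_3)/75 + (V_2 - V_6)/11000 = 0
  Node 3: (V_3 - V_2)/75 + (V_3 - V_7)/820 = 0
  Node 4: (V_4 - V_0)/560 + (V_4 - V_5)/1.8 + (V_4 - V_8)/1.2 = 0
  Node 5: (V_5 - V_1)/3600 + (V_5 - V_4)/1.8 + (V_5 - V_6)/8.2 + (V_5 - V_9)/16000 = 0
  Node 6: (V_6 - V_2)/11000 + (V_6 - V_5)/8.2 + (V_6 - V_7)/510 + (V_6 - V_10)/82000 = 0
  Node 7: (V_7 - V_3)/820 + (V_7 - V_6)/510 + (V_7 - 0)/2700 = 0
  Node 8: (V_8 - V_4)/1.2 + (V_8 - V_9)/360 = 0
  Node 9: (V_9 - V_5)/16000 + (V_9 - V_8)/360 + (V_9 - V_10)/16000 = 0
  Node 10: (V_10 - V_6)/82000 + (V_10 - V_9)/16000 + (V_10 - 0)/430 = 0
Collecting terms (coefficients in siemens):
  0.001863·V_0 - 0.00007692·V_1 - 0.001786·V_4 = 1
  0.003688·V_1 - 0.00007692·V_0 - 0.003333·V_2 - 0.0002778·V_5 = 0
  0.01676·V_2 - 0.003333·V_1 - 0.01333·V_3 - 0.00009091·V_6 = 0
  0.01455·V_3 - 0.01333·V_2 - 0.00122·V_7 = 0
  1.391·V_4 - 0.001786·V_0 - 0.5556·V_5 - 0.8333·V_8 = 0
  0.6778·V_5 - 0.0002778·V_1 - 0.5556·V_4 - 0.122·V_6 - 0.0000625·V_9 = 0
  0.124·V_6 - 0.00009091·V_2 - 0.122·V_5 - 0.001961·V_7 - 0.0000122·V_10 = 0
  0.003551·V_7 - 0.00122·V_3 - 0.001961·V_6 = 0
  0.8361·V_8 - 0.8333·V_4 - 0.002778·V_9 = 0
  0.002903·V_9 - 0.0000625·V_5 - 0.002778·V_8 - 0.0000625·V_10 = 0
  0.0024·V_10 - 0.0000122·V_6 - 0.0000625·V_9 = 0
Solving these 11 simultaneous equations (Gaussian elimination) gives:
  V_0 = 3093 V, V_1 = 2361 V, V_2 = 2327 V, V_3 = 2317 V
  V_4 = 2564 V, V_5 = 2563 V, V_6 = 2557 V, V_7 = 2208 V
  V_8 = 2564 V, V_9 = 2511 V, V_10 = 78.37 V
R_eq = V_0 / 1 A = 3093 Ω = 3.093 kΩ

Final answer: 3.093 kΩ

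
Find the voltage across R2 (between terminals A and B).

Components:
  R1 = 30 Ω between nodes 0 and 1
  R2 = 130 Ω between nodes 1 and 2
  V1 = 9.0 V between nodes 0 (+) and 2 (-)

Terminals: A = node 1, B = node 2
R1 and R2 are in series across V1 (node 0 → node 1 → node 2), and the output A–B is taken across R2, so this is a voltage divider.
Series current: I = V1/(R1 + R2) = 9/(30 + 130) = 9/160 = 0.05625 A
V_R2 = I × R2 = V1 × R2/(R1 + R2) = 9 × 130/160 = 7.312 V

Final answer: 7.312 V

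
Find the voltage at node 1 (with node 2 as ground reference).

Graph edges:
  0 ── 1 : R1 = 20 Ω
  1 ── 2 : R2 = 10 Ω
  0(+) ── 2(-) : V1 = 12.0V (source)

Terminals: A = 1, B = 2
Nodal analysis, taking node 2 as the 0 V reference.
Source V1 fixes V_0 = 12 V.
KCL at each unknown node (sum of currents leaving = 0; resistances in Ω):
  Node 1: (V_1 - 12)/20 + (V_1 - 0)/10 = 0
Collecting terms: 0.15 × V_1 = 0.6  =>  V_1 = 4 V
The requested potential is V_1 = 4 V.

Final answer: V_1 = 4 V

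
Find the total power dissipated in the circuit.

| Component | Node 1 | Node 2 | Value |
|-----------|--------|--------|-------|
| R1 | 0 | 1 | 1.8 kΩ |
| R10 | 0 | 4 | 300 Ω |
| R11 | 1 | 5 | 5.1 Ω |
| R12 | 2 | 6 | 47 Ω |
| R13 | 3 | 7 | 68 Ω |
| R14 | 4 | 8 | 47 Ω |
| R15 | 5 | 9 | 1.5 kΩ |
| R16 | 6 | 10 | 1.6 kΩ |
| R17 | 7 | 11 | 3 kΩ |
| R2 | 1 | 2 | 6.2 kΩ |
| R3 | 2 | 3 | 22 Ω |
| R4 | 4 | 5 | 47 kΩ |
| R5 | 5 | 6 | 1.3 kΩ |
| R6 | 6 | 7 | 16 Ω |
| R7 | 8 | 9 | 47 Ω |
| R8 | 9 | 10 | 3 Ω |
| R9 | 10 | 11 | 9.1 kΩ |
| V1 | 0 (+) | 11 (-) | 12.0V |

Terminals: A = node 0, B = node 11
Nodal analysis, taking node 11 as the 0 V reference.
Source V1 fixes V_0 = 12 V.
KCL at each unknown node (sum of currents leaving = 0; resistances in Ω):
  Node 1: (V_1 - 12)/1800 + (V_1 - V_2)/6200 + (V_1 - V_5)/5.1 = 0
  Node 2: (V_2 - V_1)/6200 + (V_2 - V_3)/22 + (V_2 - V_6)/47 = 0
  Node 3: (V_3 - V_2)/22 + (V_3 - V_7)/68 = 0
  Node 4: (V_4 - V_5)/47000 + (V_4 - 12)/300 + (V_4 - V_8)/47 = 0
  Node 5: (V_5 - V_4)/47000 + (V_5 - V_6)/1300 + (V_5 - V_1)/5.1 + (V_5 - V_9)/1500 = 0
  Node 6: (V_6 - V_5)/1300 + (V_6 - V_7)/16 + (V_6 - V_2)/47 + (V_6 - V_10)/1600 = 0
  Node 7: (V_7 - V_6)/16 + (V_7 - V_3)/68 + (V_7 - 0)/3000 = 0
  Node 8: (V_8 - V_9)/47 + (V_8 - V_4)/47 = 0
  Node 9: (V_9 - V_8)/47 + (V_9 - V_10)/3 + (V_9 - V_5)/1500 = 0
  Node 10: (V_10 - V_9)/3 + (V_10 - 0)/9100 + (V_10 - V_6)/1600 = 0
Collecting terms (coefficients in siemens):
  0.1968·V_1 - 0.0001613·V_2 - 0.1961·V_5 = 0.006667
  0.06689·V_2 - 0.0001613·V_1 - 0.04545·V_3 - 0.02128·V_6 = 0
  0.06016·V_3 - 0.04545·V_2 - 0.01471·V_7 = 0
  0.02463·V_4 - 0.00002128·V_5 - 0.02128·V_8 = 0.04
  0.1975·V_5 - 0.1961·V_1 - 0.00002128·V_4 - 0.0007692·V_6 - 0.0006667·V_9 = 0
  0.08517·V_6 - 0.02128·V_2 - 0.0007692·V_5 - 0.0625·V_7 - 0.000625·V_10 = 0
  0.07754·V_7 - 0.01471·V_3 - 0.0625·V_6 = 0
  0.04255·V_8 - 0.02128·V_4 - 0.02128·V_9 = 0
  0.3553·V_9 - 0.0006667·V_5 - 0.02128·V_8 - 0.3333·V_10 = 0
  0.3341·V_10 - 0.000625·V_6 - 0.3333·V_9 = 0
Solving these 10 simultaneous equations (Gaussian elimination) gives:
  V_1 = 10.17 V, V_2 = 8.585 V, V_3 = 8.577 V, V_4 = 11.09 V
  V_5 = 10.17 V, V_6 = 8.591 V, V_7 = 8.551 V, V_8 = 10.95 V
  V_9 = 10.81 V, V_10 = 10.8 V
Power in each resistor, P = (ΔV)²/R:
  P_R1 = (12 - 10.17)²/1800 = 0.001861 W
  P_R2 = (10.17 - 8.585)²/6200 = 0.000405 W
  P_R3 = (8.585 - 8.577)²/22 = 0.00000312 W
  P_R4 = (11.09 - 10.17)²/47000 = 0.00001832 W
  P_R5 = (10.17 - 8.591)²/1300 = 0.001908 W
  P_R6 = (8.591 - 8.551)²/16 = 0.00009792 W
  P_R7 = (10.95 - 10.81)²/47 = 0.0004233 W
  P_R8 = (10.81 - 10.8)²/3 = 0.00001982 W
  P_R9 = (10.8 - 0)²/9100 = 0.01283 W
  P_R10 = (12 - 11.09)²/300 = 0.002738 W
  P_R11 = (10.17 - 10.17)²/5.1 = 0.000002956 W
  P_R12 = (8.585 - 8.591)²/47 = 0.0000006882 W
  P_R13 = (8.577 - 8.551)²/68 = 0.000009644 W
  P_R14 = (11.09 - 10.95)²/47 = 0.0004233 W
  P_R15 = (10.17 - 10.81)²/1500 = 0.0002781 W
  P_R16 = (8.591 - 10.8)²/1600 = 0.003061 W
  P_R17 = (8.551 - 0)²/3000 = 0.02437 W
P_total = P_R1 + P_R2 + P_R3 + P_R4 + P_R5 + P_R6 + P_R7 + P_R8 + P_R9 + P_R10 + P_R11 + P_R12 + P_R13 + P_R14 + P_R15 + P_R16 + P_R17 = 0.04845 W

Final answer: 0.04845 W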